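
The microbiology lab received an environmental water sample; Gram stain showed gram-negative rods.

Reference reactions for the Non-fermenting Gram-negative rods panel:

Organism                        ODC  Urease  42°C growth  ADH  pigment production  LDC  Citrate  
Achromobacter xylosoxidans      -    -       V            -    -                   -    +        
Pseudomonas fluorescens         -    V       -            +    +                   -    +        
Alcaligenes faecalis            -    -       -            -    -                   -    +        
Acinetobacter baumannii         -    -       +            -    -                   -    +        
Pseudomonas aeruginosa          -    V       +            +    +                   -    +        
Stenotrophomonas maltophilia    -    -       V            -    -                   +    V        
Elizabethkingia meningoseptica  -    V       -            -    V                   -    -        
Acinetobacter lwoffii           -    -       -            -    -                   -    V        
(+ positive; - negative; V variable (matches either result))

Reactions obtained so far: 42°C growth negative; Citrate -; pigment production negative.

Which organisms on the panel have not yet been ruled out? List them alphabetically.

pigment production -: excludes Pseudomonas fluorescens, Pseudomonas aeruginosa — 6 left.
Citrate -: excludes Achromobacter xylosoxidans, Alcaligenes faecalis, Acinetobacter baumannii — 3 left.
42°C growth -: all 3 remaining candidates are consistent.

Acinetobacter lwoffii, Elizabethkingia meningoseptica, Stenotrophomonas maltophilia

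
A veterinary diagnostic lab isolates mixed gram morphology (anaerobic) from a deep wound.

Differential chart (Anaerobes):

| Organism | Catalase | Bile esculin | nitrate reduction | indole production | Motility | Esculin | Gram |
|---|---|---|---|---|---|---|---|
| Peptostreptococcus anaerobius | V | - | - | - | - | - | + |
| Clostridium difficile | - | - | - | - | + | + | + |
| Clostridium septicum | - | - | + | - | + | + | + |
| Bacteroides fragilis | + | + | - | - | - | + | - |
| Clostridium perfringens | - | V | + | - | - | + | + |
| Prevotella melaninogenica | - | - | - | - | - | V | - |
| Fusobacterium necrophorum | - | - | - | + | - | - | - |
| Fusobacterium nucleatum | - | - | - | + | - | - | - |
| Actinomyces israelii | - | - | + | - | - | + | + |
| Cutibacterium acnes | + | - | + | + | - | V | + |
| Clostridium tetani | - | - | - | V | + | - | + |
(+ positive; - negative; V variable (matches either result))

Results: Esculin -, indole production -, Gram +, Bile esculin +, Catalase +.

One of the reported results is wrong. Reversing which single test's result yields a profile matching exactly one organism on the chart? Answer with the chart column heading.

Bile esculin

As reported, no row in the chart matches all 5 reactions.
Reversing Esculin → still no organism matches.
Reversing Gram → still no organism matches.
Reversing Bile esculin (to -) → unique match: Peptostreptococcus anaerobius.
Reversing indole production → still no organism matches.
Reversing Catalase → still no organism matches.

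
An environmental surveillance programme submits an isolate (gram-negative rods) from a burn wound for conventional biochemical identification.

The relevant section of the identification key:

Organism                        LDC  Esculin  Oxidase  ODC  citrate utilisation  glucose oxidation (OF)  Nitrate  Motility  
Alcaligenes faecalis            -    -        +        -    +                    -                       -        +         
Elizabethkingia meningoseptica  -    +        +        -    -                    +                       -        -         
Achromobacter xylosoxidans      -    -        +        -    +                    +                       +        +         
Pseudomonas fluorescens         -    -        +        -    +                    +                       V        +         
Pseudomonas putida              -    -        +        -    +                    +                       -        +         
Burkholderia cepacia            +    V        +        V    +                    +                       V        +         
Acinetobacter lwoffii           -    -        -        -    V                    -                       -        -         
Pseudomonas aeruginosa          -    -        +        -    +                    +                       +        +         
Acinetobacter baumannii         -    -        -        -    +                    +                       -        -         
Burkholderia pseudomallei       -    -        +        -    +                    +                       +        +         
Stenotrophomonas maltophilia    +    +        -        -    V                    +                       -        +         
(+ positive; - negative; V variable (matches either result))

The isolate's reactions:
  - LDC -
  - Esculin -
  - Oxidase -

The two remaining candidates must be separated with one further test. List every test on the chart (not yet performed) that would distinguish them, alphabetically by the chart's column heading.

glucose oxidation (OF)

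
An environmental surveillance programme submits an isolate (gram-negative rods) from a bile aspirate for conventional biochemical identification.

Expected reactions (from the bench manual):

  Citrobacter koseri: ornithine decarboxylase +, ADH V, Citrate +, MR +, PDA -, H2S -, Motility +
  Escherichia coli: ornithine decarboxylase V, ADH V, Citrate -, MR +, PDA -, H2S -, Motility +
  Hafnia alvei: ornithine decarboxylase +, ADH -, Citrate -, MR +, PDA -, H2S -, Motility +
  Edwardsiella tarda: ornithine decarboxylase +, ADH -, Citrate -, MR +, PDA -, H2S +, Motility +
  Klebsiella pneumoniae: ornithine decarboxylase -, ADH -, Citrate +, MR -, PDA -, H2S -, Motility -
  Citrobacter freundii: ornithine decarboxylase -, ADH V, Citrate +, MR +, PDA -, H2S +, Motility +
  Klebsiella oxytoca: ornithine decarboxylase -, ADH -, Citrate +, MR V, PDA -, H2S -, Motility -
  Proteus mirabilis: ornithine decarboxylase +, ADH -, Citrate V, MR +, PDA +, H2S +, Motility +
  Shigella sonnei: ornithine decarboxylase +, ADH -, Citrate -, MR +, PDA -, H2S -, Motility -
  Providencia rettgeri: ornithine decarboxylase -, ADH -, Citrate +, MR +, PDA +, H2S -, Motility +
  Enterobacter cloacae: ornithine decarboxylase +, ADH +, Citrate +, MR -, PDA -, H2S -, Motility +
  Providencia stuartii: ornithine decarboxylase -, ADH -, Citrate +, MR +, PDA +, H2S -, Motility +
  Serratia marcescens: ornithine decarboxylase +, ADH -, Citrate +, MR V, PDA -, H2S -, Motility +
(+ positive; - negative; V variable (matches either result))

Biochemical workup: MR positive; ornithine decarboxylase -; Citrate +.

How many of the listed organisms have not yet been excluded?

Citrate +: excludes Escherichia coli, Hafnia alvei, Edwardsiella tarda, Shigella sonnei — 9 left.
MR +: excludes Klebsiella pneumoniae, Enterobacter cloacae — 7 left.
ornithine decarboxylase -: excludes Citrobacter koseri, Proteus mirabilis, Serratia marcescens — 4 left.
Still consistent: Citrobacter freundii, Klebsiella oxytoca, Providencia rettgeri, Providencia stuartii.

4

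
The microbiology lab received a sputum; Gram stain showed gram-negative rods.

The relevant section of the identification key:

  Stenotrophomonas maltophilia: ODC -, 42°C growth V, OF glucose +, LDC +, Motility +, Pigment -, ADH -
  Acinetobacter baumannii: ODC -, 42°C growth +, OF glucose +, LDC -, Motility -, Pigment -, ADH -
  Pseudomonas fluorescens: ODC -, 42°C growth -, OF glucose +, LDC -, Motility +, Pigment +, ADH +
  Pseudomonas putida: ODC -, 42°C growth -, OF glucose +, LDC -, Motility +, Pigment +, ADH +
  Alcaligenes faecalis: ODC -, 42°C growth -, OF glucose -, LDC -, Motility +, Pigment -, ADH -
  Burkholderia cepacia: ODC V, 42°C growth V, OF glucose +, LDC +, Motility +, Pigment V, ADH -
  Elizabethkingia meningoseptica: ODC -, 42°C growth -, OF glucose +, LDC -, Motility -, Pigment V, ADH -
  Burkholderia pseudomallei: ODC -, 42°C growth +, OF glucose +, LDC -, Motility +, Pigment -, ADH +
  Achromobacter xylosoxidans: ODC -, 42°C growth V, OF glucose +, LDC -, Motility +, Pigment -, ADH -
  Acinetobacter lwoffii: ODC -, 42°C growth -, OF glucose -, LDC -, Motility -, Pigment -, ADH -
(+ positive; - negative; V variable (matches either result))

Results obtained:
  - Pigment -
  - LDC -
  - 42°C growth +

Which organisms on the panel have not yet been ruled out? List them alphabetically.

Pigment -: excludes Pseudomonas fluorescens, Pseudomonas putida — 8 left.
42°C growth +: excludes Alcaligenes faecalis, Elizabethkingia meningoseptica, Acinetobacter lwoffii — 5 left.
LDC -: excludes Stenotrophomonas maltophilia, Burkholderia cepacia — 3 left.

Achromobacter xylosoxidans, Acinetobacter baumannii, Burkholderia pseudomallei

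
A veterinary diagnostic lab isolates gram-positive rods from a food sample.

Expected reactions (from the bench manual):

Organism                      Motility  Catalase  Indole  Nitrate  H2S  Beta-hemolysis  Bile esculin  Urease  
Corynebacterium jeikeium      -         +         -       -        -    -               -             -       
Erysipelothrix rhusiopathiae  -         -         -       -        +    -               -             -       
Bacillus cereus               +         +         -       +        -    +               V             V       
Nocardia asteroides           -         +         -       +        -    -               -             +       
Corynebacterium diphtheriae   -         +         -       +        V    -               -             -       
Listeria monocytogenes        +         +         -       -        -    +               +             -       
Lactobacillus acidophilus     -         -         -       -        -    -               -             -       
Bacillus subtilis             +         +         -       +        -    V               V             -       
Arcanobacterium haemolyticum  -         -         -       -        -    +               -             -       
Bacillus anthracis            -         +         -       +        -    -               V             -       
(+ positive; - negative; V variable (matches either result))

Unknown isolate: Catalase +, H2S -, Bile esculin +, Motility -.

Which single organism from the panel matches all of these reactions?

Motility -: excludes Bacillus cereus, Listeria monocytogenes, Bacillus subtilis — 7 left.
H2S -: excludes Erysipelothrix rhusiopathiae — 6 left.
Catalase +: excludes Lactobacillus acidophilus, Arcanobacterium haemolyticum — 4 left.
Bile esculin +: excludes Corynebacterium jeikeium, Nocardia asteroides, Corynebacterium diphtheriae — 1 left.

Bacillus anthracis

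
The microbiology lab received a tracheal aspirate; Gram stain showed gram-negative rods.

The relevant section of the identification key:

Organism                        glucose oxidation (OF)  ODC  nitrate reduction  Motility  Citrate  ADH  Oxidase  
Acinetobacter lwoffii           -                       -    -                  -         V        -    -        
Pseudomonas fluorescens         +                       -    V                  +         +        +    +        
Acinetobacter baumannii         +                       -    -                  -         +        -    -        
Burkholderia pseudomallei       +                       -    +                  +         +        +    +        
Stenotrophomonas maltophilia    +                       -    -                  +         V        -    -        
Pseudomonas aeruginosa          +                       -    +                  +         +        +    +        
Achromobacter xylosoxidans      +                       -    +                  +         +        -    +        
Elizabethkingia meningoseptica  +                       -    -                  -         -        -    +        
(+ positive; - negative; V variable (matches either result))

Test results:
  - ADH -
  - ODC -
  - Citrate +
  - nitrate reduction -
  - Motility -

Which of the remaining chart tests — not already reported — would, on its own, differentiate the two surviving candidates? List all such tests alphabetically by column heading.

glucose oxidation (OF)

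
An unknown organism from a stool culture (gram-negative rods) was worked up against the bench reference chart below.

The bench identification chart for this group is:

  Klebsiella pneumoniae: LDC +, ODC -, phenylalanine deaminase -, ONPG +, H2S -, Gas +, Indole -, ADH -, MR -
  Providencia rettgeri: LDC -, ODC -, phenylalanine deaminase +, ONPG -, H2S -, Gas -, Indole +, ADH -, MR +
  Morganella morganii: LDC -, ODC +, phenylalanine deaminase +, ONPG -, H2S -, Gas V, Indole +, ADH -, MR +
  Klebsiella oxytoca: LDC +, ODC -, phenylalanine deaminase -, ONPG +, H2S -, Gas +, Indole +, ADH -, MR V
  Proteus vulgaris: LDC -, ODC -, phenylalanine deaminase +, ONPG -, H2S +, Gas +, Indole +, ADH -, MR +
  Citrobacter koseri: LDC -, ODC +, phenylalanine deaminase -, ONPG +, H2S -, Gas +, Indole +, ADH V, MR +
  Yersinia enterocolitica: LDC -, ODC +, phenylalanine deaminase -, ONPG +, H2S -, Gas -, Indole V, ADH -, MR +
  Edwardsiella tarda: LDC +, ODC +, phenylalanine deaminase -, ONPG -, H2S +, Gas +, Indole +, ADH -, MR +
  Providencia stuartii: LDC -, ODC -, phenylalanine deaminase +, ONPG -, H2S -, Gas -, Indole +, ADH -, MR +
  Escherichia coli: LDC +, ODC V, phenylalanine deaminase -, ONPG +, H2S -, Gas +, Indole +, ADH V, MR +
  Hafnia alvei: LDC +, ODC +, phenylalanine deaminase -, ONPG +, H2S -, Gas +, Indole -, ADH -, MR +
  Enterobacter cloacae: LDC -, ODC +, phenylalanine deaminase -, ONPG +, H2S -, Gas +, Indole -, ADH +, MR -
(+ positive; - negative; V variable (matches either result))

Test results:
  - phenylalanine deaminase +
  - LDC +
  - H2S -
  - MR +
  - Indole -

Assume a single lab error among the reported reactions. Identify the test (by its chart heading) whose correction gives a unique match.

phenylalanine deaminase

As reported, no row in the chart matches all 5 reactions.
Reversing LDC → still no organism matches.
Reversing H2S → still no organism matches.
Reversing MR → still no organism matches.
Reversing Indole → still no organism matches.
Reversing phenylalanine deaminase (to -) → unique match: Hafnia alvei.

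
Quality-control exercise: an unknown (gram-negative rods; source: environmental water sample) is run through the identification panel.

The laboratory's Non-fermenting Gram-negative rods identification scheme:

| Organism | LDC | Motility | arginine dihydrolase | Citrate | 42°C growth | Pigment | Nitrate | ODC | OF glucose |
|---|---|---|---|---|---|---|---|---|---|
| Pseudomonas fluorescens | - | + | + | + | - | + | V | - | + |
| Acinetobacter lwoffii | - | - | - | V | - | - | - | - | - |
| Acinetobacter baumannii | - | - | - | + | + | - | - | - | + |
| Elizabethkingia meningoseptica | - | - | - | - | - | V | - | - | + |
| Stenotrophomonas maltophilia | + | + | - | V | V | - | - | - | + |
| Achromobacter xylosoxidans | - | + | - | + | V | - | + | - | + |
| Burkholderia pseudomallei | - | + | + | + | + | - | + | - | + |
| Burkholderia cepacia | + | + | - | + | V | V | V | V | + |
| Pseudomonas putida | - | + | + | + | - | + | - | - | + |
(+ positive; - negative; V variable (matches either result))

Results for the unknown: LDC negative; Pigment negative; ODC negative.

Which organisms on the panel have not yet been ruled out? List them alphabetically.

LDC -: excludes Stenotrophomonas maltophilia, Burkholderia cepacia — 7 left.
Pigment -: excludes Pseudomonas fluorescens, Pseudomonas putida — 5 left.
ODC -: all 5 remaining candidates are consistent.

Achromobacter xylosoxidans, Acinetobacter baumannii, Acinetobacter lwoffii, Burkholderia pseudomallei, Elizabethkingia meningoseptica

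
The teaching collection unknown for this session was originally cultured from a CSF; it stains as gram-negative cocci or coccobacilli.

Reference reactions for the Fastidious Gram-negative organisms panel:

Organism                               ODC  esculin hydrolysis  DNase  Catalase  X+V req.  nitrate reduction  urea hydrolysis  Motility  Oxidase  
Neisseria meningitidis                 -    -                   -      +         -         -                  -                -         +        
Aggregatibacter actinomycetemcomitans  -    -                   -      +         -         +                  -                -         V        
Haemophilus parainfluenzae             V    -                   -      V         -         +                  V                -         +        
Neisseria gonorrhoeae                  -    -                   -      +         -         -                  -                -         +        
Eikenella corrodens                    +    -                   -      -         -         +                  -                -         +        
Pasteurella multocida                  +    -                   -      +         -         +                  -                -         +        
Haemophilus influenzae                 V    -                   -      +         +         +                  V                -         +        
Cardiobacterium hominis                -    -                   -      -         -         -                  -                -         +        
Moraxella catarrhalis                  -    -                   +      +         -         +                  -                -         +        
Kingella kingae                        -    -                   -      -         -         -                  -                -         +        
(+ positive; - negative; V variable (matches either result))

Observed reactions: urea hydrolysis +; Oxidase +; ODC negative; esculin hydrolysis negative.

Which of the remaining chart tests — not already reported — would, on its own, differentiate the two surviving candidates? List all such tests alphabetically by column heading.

esculin hydrolysis -: all 10 remaining candidates are consistent.
ODC -: excludes Eikenella corrodens, Pasteurella multocida — 8 left.
Oxidase +: all 8 remaining candidates are consistent.
urea hydrolysis +: excludes 6 organisms — 2 left.
Two candidates remain: Haemophilus influenzae and Haemophilus parainfluenzae.
  DNase: - vs - — same for both, does not separate.
  Catalase: + vs V — variable for at least one, does not separate.
  X+V req.: Haemophilus influenzae +, Haemophilus parainfluenzae - — discriminates.
  nitrate reduction: + vs + — same for both, does not separate.
  Motility: - vs - — same for both, does not separate.

X+V req.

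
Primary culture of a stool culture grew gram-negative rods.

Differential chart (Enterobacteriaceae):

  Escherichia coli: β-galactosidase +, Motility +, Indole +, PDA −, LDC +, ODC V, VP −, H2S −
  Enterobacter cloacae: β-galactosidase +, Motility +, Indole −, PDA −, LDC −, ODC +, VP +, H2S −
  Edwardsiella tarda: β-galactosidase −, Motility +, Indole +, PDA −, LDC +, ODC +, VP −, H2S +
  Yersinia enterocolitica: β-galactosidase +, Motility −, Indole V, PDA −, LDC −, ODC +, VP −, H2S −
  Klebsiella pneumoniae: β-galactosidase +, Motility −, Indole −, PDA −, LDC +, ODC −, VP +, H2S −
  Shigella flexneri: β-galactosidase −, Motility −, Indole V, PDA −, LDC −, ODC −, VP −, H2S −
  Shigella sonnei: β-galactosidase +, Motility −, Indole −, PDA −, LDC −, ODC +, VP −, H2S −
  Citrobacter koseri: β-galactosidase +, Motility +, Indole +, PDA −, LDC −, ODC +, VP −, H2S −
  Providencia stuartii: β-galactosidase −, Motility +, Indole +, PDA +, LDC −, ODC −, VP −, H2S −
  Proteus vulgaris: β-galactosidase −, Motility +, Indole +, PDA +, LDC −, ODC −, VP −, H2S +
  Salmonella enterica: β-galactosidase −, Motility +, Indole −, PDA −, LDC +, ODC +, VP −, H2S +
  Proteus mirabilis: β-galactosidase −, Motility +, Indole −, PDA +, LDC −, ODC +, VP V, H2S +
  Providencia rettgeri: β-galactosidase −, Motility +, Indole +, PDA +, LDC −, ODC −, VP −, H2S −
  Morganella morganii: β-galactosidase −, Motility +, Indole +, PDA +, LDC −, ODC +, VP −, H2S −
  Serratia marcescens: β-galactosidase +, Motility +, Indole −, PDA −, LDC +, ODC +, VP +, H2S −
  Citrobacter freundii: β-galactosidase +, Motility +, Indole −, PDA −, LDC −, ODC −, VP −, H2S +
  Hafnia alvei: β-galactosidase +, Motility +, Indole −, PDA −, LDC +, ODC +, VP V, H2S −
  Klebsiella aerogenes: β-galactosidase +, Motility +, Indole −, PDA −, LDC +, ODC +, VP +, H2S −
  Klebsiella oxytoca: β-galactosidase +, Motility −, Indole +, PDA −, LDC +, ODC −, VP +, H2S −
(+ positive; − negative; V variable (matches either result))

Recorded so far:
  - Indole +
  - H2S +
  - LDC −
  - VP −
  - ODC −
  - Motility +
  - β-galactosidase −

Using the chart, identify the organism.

Proteus vulgaris

Indole +: excludes 9 organisms — 10 left.
β-galactosidase −: excludes Escherichia coli, Yersinia enterocolitica, Citrobacter koseri, Klebsiella oxytoca — 6 left.
Motility +: excludes Shigella flexneri — 5 left.
VP −: all 5 remaining candidates are consistent.
ODC −: excludes Edwardsiella tarda, Morganella morganii — 3 left.
LDC −: all 3 remaining candidates are consistent.
H2S +: excludes Providencia stuartii, Providencia rettgeri — 1 left.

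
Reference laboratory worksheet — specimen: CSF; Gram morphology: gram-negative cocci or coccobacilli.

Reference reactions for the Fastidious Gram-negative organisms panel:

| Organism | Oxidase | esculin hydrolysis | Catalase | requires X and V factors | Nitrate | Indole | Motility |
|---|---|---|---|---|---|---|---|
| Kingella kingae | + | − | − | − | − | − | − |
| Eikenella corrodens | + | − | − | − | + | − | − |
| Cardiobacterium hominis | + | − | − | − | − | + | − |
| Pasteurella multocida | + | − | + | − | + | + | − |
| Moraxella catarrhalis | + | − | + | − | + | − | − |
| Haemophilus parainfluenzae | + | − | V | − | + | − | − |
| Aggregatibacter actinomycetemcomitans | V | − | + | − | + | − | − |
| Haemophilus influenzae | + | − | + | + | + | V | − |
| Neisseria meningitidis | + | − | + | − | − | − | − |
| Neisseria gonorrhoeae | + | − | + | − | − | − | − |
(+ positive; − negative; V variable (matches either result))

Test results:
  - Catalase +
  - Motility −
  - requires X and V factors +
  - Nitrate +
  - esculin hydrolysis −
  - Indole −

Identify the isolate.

Nitrate +: excludes Kingella kingae, Cardiobacterium hominis, Neisseria meningitidis, Neisseria gonorrhoeae — 6 left.
requires X and V factors +: excludes 5 organisms — 1 left.
Indole −: the one remaining candidate is consistent.
esculin hydrolysis −: the one remaining candidate is consistent.
Motility −: the one remaining candidate is consistent.
Catalase +: the one remaining candidate is consistent.

Haemophilus influenzae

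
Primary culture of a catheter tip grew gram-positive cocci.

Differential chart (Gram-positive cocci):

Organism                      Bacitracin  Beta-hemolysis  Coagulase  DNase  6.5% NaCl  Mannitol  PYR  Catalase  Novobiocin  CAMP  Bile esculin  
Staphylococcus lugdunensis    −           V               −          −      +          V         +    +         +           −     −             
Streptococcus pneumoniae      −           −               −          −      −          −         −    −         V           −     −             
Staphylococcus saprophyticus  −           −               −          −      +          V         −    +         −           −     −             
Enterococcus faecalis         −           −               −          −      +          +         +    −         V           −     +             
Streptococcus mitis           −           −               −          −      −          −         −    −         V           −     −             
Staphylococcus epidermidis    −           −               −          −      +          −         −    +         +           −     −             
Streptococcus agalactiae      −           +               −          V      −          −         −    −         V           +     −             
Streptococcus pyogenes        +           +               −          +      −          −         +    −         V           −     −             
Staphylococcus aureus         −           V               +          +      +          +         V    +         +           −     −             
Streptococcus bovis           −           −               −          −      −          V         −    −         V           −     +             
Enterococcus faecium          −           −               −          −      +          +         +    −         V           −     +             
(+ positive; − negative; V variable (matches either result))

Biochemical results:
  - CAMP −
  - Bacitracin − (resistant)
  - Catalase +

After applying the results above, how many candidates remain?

Catalase +: excludes 7 organisms — 4 left.
CAMP −: all 4 remaining candidates are consistent.
Bacitracin −: all 4 remaining candidates are consistent.
Still consistent: Staphylococcus aureus, Staphylococcus epidermidis, Staphylococcus lugdunensis, Staphylococcus saprophyticus.

4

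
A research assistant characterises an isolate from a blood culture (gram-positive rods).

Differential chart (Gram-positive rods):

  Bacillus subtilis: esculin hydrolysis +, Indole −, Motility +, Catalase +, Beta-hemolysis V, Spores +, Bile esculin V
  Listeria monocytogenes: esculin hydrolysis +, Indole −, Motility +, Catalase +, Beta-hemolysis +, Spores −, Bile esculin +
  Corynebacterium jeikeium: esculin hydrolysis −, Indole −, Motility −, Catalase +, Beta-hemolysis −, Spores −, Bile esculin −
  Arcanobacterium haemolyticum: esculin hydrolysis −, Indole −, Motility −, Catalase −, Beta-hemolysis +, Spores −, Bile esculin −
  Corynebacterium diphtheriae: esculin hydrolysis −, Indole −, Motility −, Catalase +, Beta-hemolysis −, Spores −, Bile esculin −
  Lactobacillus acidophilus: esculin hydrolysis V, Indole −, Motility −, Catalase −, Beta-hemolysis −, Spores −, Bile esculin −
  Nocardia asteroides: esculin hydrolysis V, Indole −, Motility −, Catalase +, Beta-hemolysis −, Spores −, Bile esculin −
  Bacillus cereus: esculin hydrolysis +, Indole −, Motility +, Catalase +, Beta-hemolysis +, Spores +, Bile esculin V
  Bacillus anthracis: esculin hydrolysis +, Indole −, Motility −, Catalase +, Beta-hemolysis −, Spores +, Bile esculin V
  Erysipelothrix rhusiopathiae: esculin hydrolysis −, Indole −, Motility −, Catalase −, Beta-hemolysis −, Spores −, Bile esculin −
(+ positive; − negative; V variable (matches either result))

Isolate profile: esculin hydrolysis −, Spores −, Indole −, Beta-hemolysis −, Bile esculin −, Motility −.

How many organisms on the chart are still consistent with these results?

5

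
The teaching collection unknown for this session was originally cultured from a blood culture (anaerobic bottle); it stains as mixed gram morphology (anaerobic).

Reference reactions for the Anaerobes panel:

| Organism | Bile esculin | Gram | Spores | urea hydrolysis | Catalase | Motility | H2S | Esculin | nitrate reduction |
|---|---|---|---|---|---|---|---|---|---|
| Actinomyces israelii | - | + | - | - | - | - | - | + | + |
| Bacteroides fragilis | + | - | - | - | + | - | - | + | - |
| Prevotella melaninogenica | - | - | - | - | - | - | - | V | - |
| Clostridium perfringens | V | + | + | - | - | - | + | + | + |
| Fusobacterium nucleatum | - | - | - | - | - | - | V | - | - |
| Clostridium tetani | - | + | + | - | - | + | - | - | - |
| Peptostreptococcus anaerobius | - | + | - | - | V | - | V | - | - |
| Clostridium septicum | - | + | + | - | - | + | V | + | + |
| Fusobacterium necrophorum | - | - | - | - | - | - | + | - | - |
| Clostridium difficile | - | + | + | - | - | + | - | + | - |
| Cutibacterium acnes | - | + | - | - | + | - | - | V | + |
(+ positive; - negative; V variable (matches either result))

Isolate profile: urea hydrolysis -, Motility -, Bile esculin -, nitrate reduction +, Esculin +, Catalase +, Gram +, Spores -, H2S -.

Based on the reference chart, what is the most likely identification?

Cutibacterium acnes

Catalase +: excludes 8 organisms — 3 left.
Esculin +: excludes Peptostreptococcus anaerobius — 2 left.
Gram +: excludes Bacteroides fragilis — 1 left.
urea hydrolysis -: the one remaining candidate is consistent.
H2S -: the one remaining candidate is consistent.
Spores -: the one remaining candidate is consistent.
nitrate reduction +: the one remaining candidate is consistent.
Bile esculin -: the one remaining candidate is consistent.
Motility -: the one remaining candidate is consistent.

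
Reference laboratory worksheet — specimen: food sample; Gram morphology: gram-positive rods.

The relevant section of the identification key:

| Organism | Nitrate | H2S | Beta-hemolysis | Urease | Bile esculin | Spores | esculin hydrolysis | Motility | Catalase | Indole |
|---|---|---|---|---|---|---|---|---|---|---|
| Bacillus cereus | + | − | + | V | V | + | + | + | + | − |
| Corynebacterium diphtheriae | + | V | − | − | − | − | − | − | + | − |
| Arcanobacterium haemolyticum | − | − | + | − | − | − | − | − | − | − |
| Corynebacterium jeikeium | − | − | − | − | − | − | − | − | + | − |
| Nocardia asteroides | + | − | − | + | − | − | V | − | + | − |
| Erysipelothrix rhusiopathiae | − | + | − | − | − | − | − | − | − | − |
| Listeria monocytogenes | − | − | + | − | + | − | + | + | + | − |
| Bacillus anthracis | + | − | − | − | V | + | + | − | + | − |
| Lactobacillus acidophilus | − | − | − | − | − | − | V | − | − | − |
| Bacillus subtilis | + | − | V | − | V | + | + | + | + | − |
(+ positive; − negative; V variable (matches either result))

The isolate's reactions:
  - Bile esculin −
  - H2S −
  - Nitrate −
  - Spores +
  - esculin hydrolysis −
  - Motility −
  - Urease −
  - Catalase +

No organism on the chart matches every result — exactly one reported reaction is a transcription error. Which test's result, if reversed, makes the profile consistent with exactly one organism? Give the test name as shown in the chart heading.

As reported, no row in the chart matches all 8 reactions.
Reversing Nitrate → still no organism matches.
Reversing Catalase → still no organism matches.
Reversing esculin hydrolysis → still no organism matches.
Reversing Urease → still no organism matches.
Reversing Spores (to −) → unique match: Corynebacterium jeikeium.
Reversing Motility → still no organism matches.
Reversing H2S → still no organism matches.
Reversing Bile esculin → still no organism matches.

Spores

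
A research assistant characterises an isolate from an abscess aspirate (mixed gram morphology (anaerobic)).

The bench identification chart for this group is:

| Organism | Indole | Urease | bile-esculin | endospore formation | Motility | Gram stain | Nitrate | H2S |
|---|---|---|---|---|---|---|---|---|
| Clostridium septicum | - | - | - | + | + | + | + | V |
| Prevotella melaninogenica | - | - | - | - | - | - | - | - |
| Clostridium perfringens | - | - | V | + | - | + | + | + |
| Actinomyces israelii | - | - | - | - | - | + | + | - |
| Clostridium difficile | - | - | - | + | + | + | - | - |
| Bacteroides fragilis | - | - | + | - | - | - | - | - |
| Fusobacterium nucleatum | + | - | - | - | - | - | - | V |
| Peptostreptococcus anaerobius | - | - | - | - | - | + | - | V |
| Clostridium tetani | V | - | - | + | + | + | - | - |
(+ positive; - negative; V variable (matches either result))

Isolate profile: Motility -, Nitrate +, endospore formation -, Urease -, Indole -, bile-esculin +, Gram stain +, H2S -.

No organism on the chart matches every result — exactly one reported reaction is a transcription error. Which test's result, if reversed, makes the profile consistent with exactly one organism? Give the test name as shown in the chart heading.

As reported, no row in the chart matches all 8 reactions.
Reversing bile-esculin (to -) → unique match: Actinomyces israelii.
Reversing Motility → still no organism matches.
Reversing endospore formation → still no organism matches.
Reversing Gram stain → still no organism matches.
Reversing Urease → still no organism matches.
Reversing Nitrate → still no organism matches.
Reversing Indole → still no organism matches.
Reversing H2S → still no organism matches.

bile-esculin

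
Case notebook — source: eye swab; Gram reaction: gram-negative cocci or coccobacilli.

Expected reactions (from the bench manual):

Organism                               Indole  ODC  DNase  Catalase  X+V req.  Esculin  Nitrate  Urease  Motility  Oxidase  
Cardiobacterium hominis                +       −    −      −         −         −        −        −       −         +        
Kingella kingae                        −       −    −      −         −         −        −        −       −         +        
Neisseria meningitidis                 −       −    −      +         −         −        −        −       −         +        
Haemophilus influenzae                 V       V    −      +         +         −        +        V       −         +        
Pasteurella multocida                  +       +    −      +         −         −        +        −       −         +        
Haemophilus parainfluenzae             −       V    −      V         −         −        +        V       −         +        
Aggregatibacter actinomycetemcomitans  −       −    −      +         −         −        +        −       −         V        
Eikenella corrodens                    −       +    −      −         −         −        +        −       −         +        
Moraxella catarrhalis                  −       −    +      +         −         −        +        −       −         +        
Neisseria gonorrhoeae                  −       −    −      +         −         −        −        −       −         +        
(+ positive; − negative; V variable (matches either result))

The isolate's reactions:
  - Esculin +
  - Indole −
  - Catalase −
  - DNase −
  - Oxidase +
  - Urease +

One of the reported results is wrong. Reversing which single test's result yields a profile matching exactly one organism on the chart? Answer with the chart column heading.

As reported, no row in the chart matches all 6 reactions.
Reversing Urease → still no organism matches.
Reversing Indole → still no organism matches.
Reversing Oxidase → still no organism matches.
Reversing DNase → still no organism matches.
Reversing Esculin (to −) → unique match: Haemophilus parainfluenzae.
Reversing Catalase → still no organism matches.

Esculin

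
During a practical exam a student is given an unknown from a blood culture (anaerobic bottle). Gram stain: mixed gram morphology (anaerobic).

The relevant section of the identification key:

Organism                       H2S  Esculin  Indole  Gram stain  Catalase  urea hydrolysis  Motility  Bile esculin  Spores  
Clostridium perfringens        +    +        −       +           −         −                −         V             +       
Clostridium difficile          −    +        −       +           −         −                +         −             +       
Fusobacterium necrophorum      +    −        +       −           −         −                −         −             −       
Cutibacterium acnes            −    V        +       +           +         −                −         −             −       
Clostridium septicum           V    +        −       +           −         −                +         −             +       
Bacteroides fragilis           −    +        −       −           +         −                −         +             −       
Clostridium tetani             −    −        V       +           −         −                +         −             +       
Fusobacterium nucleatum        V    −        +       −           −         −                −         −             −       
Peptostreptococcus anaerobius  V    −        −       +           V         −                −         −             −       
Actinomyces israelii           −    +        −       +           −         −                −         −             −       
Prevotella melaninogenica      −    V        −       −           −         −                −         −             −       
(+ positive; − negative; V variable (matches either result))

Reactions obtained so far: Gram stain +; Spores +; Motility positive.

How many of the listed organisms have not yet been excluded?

3

Motility +: excludes 8 organisms — 3 left.
Spores +: all 3 remaining candidates are consistent.
Gram stain +: all 3 remaining candidates are consistent.
Still consistent: Clostridium difficile, Clostridium septicum, Clostridium tetani.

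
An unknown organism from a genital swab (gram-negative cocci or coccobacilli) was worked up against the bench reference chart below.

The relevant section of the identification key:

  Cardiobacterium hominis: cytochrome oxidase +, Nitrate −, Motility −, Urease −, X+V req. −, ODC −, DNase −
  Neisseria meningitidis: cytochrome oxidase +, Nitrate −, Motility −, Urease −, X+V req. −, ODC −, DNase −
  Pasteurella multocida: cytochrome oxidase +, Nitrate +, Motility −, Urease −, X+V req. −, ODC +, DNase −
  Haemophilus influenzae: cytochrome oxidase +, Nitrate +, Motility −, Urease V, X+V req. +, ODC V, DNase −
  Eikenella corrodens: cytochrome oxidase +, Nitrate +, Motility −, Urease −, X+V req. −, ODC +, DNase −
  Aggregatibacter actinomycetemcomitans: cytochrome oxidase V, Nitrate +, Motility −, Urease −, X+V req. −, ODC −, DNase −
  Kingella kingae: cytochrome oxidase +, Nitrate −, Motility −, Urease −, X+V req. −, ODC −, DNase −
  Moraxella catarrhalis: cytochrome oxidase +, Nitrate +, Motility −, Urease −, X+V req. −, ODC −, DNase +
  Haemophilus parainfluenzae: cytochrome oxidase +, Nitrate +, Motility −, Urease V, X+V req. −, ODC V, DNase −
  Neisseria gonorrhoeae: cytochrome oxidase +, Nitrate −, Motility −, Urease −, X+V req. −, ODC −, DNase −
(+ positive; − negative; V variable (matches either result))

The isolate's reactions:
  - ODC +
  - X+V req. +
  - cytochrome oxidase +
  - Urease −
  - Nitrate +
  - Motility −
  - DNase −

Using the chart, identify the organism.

Haemophilus influenzae

Nitrate +: excludes Cardiobacterium hominis, Neisseria meningitidis, Kingella kingae, Neisseria gonorrhoeae — 6 left.
DNase −: excludes Moraxella catarrhalis — 5 left.
Motility −: all 5 remaining candidates are consistent.
cytochrome oxidase +: all 5 remaining candidates are consistent.
ODC +: excludes Aggregatibacter actinomycetemcomitans — 4 left.
X+V req. +: excludes Pasteurella multocida, Eikenella corrodens, Haemophilus parainfluenzae — 1 left.
Urease −: the one remaining candidate is consistent.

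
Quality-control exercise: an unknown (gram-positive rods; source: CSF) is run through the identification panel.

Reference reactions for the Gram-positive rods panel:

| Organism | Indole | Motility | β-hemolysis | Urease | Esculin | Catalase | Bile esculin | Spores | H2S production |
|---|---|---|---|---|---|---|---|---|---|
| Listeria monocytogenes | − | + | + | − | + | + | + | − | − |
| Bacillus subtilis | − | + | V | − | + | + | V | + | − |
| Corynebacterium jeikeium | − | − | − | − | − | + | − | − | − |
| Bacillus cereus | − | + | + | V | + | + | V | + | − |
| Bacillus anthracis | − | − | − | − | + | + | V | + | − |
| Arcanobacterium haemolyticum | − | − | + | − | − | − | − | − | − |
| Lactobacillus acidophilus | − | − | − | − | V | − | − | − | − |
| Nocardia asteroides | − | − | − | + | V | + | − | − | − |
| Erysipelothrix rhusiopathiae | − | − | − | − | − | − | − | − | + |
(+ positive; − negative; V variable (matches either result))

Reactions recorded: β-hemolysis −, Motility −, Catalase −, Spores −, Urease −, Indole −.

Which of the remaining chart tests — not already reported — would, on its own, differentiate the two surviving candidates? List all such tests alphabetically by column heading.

H2S production

β-hemolysis −: excludes Listeria monocytogenes, Bacillus cereus, Arcanobacterium haemolyticum — 6 left.
Indole −: all 6 remaining candidates are consistent.
Motility −: excludes Bacillus subtilis — 5 left.
Spores −: excludes Bacillus anthracis — 4 left.
Urease −: excludes Nocardia asteroides — 3 left.
Catalase −: excludes Corynebacterium jeikeium — 2 left.
Two candidates remain: Erysipelothrix rhusiopathiae and Lactobacillus acidophilus.
  Esculin: − vs V — variable for at least one, does not separate.
  Bile esculin: − vs − — same for both, does not separate.
  H2S production: Erysipelothrix rhusiopathiae +, Lactobacillus acidophilus − — discriminates.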